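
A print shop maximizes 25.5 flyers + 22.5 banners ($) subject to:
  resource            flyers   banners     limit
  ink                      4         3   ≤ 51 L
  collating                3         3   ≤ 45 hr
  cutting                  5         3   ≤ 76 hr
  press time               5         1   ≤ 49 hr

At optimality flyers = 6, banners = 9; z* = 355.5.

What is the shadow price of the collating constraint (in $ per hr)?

Binding: ink and collating. Non-binding: cutting (19 unused), press time (10 unused).
Since cutting, press time are not tight, their duals are 0.
From A_Bᵀ y = c: 4·y_ink + 3·y_collating = 25.5; 3·y_ink + 3·y_collating = 22.5.
This yields shadow prices y_ink = 3, y_collating = 4.5.
Shadow price of collating = 4.5.

4.5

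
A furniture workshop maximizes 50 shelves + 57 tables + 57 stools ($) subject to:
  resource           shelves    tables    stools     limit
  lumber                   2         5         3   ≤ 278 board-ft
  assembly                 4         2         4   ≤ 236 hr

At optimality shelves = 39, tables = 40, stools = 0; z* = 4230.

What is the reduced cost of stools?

At the optimum: lumber uses 278 of 278 (binding); assembly uses 236 of 236 (binding).
From A_Bᵀ y = c: 2·y_lumber + 4·y_assembly = 50; 5·y_lumber + 2·y_assembly = 57.
Solving: y_lumber = 8, y_assembly = 8.5.
Reduced cost of stools: c₃ − yᵀa₃ = 57 − (8·3 + 8.5·4) = 57 − 58 = -1.

-1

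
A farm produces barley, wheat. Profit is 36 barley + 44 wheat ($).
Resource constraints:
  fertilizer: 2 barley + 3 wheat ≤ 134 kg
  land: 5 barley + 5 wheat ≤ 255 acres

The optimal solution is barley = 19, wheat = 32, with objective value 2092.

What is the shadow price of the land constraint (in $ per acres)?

Check each constraint at x*: fertilizer 134/134 (tight); land 255/255 (tight).
Dual feasibility on the basic columns requires 2·y_fertilizer + 5·y_land = 36, 3·y_fertilizer + 5·y_land = 44.
Solving: y_fertilizer = 8, y_land = 4.
Shadow price of land = 4.

4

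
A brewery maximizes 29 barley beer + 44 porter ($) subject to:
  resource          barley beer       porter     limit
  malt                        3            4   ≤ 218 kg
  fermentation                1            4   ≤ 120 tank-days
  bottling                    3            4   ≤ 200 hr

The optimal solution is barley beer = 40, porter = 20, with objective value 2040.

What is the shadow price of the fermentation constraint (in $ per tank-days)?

2

Check each constraint at x*: malt 200/218 (slack 18); fermentation 120/120 (tight); bottling 200/200 (tight).
Since malt is not tight, its dual is 0.
The binding rows give the dual system: 1·y_fermentation + 3·y_bottling = 29 and 4·y_fermentation + 4·y_bottling = 44.
Solving: y_fermentation = 2, y_bottling = 9.
Shadow price of fermentation = 2.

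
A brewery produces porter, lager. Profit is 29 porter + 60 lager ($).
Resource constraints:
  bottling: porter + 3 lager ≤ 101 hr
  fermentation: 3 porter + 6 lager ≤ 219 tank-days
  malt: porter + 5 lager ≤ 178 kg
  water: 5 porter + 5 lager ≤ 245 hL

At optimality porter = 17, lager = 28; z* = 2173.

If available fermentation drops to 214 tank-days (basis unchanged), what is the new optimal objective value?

Binding: bottling and fermentation. Non-binding: malt (21 unused), water (20 unused).
By complementary slackness, y = 0 for the non-binding constraints.
The binding rows give the dual system: 1·y_bottling + 3·y_fermentation = 29 and 3·y_bottling + 6·y_fermentation = 60.
Solving: y_bottling = 2, y_fermentation = 9.
Δz = y_fermentation·Δb = 9 × (-5) = -45, so new z* = 2173 − 45 = 2128.

2128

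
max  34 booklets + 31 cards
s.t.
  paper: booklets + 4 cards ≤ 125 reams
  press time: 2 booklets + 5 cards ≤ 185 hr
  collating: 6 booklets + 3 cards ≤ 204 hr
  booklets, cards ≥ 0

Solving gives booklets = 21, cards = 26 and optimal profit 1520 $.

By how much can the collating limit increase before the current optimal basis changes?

91

Binding constraints: paper, collating. The basis is B = [[1,4],[6,3]] with det -21.
Per unit increase in collating, x* moves by d = (0.1905, -0.0476).
The basis stays optimal until press time becomes binding; allowable increase = 91 hr.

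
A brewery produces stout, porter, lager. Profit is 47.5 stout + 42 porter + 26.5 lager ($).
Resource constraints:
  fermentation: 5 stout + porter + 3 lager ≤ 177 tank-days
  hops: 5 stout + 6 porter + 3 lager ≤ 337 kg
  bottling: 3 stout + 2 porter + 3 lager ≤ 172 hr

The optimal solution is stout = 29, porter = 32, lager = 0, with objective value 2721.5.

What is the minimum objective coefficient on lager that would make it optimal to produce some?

28.5

At the optimum: fermentation uses 177 of 177 (binding); hops uses 337 of 337 (binding); bottling uses 151 of 172 (slack = 21).
By complementary slackness, y = 0 for the non-binding constraint.
The binding rows give the dual system: 5·y_fermentation + 5·y_hops = 47.5 and 1·y_fermentation + 6·y_hops = 42.
Solving: y_fermentation = 3, y_hops = 6.5.
lager enters the basis when its profit ≥ yᵀa₃ = 3·3 + 6.5·3 = 28.5.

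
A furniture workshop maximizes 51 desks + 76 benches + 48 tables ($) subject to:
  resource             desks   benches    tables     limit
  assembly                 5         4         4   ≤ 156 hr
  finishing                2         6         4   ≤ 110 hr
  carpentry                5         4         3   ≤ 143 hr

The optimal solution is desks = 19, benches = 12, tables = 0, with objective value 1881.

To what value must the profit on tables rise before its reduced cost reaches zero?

At the optimum: assembly uses 143 of 156 (slack = 13); finishing uses 110 of 110 (binding); carpentry uses 143 of 143 (binding).
By complementary slackness, y = 0 for the non-binding constraint.
Dual feasibility on the basic columns requires 2·y_finishing + 5·y_carpentry = 51, 6·y_finishing + 4·y_carpentry = 76.
→ y_finishing = 8 and y_carpentry = 7.
tables enters the basis when its profit ≥ yᵀa₃ = 8·4 + 7·3 = 53.

53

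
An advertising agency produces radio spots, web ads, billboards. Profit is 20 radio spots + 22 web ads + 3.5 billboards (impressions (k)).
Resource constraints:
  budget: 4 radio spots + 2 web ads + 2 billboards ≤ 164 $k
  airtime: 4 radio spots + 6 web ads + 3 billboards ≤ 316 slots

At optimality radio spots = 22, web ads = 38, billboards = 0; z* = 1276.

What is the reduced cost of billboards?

-9.5

Check each constraint at x*: budget 164/164 (tight); airtime 316/316 (tight).
From A_Bᵀ y = c: 4·y_budget + 4·y_airtime = 20; 2·y_budget + 6·y_airtime = 22.
This yields shadow prices y_budget = 2, y_airtime = 3.
Reduced cost of billboards: c₃ − yᵀa₃ = 3.5 − (2·2 + 3·3) = 3.5 − 13 = -9.5.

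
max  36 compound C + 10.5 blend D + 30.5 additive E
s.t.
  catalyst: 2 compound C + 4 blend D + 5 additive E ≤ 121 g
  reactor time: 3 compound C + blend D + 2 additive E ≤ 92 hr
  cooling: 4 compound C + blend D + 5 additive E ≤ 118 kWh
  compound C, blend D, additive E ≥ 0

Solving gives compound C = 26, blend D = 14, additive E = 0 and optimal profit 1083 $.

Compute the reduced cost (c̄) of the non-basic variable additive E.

Binding: reactor time and cooling. Non-binding: catalyst (13 unused).
By complementary slackness, y = 0 for the non-binding constraint.
The binding rows give the dual system: 3·y_reactor time + 4·y_cooling = 36 and 1·y_reactor time + 1·y_cooling = 10.5.
→ y_reactor time = 6 and y_cooling = 4.5.
Reduced cost of additive E: c₃ − yᵀa₃ = 30.5 − (6·2 + 4.5·5) = 30.5 − 34.5 = -4.

-4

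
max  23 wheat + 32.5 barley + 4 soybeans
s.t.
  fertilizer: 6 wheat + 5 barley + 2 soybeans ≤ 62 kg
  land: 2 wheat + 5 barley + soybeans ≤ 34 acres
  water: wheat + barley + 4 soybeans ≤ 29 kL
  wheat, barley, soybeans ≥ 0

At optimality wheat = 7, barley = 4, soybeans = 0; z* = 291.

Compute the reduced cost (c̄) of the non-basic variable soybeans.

-5

At the optimum: fertilizer uses 62 of 62 (binding); land uses 34 of 34 (binding); water uses 11 of 29 (slack = 18).
By complementary slackness, y = 0 for the non-binding constraint.
The binding rows give the dual system: 6·y_fertilizer + 2·y_land = 23 and 5·y_fertilizer + 5·y_land = 32.5.
Solving: y_fertilizer = 2.5, y_land = 4.
Reduced cost of soybeans: c₃ − yᵀa₃ = 4 − (2.5·2 + 4·1) = 4 − 9 = -5.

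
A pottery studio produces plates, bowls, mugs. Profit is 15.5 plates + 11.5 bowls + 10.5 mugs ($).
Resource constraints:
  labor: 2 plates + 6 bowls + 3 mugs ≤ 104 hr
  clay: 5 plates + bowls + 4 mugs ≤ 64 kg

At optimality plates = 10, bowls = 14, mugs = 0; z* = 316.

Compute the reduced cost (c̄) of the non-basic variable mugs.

-4

At the optimum: labor uses 104 of 104 (binding); clay uses 64 of 64 (binding).
From A_Bᵀ y = c: 2·y_labor + 5·y_clay = 15.5; 6·y_labor + 1·y_clay = 11.5.
Solving: y_labor = 1.5, y_clay = 2.5.
Reduced cost of mugs: c₃ − yᵀa₃ = 10.5 − (1.5·3 + 2.5·4) = 10.5 − 14.5 = -4.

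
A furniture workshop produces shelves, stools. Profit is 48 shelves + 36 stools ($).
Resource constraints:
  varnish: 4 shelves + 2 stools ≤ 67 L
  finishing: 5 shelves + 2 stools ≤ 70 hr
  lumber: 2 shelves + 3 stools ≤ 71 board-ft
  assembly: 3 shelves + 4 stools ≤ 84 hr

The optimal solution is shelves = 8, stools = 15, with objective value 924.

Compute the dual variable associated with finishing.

At the optimum: varnish uses 62 of 67 (slack = 5); finishing uses 70 of 70 (binding); lumber uses 61 of 71 (slack = 10); assembly uses 84 of 84 (binding).
Slack constraints have shadow price 0 (complementary slackness).
Dual feasibility on the basic columns requires 5·y_finishing + 3·y_assembly = 48, 2·y_finishing + 4·y_assembly = 36.
This yields shadow prices y_finishing = 6, y_assembly = 6.
Shadow price of finishing = 6.

6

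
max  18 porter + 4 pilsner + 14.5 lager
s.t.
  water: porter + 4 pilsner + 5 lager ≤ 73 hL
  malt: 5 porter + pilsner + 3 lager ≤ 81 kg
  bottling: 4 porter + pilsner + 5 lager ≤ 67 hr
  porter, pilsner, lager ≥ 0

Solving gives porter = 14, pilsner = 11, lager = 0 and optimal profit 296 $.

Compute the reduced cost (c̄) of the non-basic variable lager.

-1.5

Check each constraint at x*: water 58/73 (slack 15); malt 81/81 (tight); bottling 67/67 (tight).
Since water is not tight, its dual is 0.
The binding rows give the dual system: 5·y_malt + 4·y_bottling = 18 and 1·y_malt + 1·y_bottling = 4.
Solving: y_malt = 2, y_bottling = 2.
Reduced cost of lager: c₃ − yᵀa₃ = 14.5 − (2·3 + 2·5) = 14.5 − 16 = -1.5.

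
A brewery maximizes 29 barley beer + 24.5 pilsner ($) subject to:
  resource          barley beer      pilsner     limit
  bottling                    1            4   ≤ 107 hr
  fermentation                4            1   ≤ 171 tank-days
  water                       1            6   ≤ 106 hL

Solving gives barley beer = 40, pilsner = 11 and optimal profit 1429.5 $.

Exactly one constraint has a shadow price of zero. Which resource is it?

bottling: 84/107 (slack 23)
fermentation: 171/171 (binding)
water: 106/106 (binding)
By complementary slackness, a constraint with positive slack has shadow price 0 → bottling.

bottling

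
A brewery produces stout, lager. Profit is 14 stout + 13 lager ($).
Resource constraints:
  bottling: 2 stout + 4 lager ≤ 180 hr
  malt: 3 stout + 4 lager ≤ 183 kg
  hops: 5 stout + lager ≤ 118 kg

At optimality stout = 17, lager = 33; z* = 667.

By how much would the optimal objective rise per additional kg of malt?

Check each constraint at x*: bottling 166/180 (slack 14); malt 183/183 (tight); hops 118/118 (tight).
Since bottling is not tight, its dual is 0.
From A_Bᵀ y = c: 3·y_malt + 5·y_hops = 14; 4·y_malt + 1·y_hops = 13.
→ y_malt = 3 and y_hops = 1.
Shadow price of malt = 3.

3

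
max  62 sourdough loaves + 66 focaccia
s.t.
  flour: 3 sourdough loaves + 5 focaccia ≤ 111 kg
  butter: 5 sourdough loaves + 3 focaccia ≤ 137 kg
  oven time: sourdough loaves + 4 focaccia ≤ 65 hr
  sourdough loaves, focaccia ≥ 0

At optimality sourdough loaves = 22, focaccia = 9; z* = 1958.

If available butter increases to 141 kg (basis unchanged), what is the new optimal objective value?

1986

Check each constraint at x*: flour 111/111 (tight); butter 137/137 (tight); oven time 58/65 (slack 7).
Slack constraints have shadow price 0 (complementary slackness).
Dual feasibility on the basic columns requires 3·y_flour + 5·y_butter = 62, 5·y_flour + 3·y_butter = 66.
Solving: y_flour = 9, y_butter = 7.
Δz = y_butter·Δb = 7 × (4) = 28, so new z* = 1958 + 28 = 1986.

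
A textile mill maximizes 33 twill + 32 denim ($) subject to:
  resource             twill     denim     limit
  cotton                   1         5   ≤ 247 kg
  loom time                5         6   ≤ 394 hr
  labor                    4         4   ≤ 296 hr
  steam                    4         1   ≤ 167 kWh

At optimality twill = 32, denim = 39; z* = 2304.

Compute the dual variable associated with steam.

2

Check each constraint at x*: cotton 227/247 (slack 20); loom time 394/394 (tight); labor 284/296 (slack 12); steam 167/167 (tight).
Slack constraints have shadow price 0 (complementary slackness).
Dual feasibility on the basic columns requires 5·y_loom time + 4·y_steam = 33, 6·y_loom time + 1·y_steam = 32.
Solving: y_loom time = 5, y_steam = 2.
Shadow price of steam = 2.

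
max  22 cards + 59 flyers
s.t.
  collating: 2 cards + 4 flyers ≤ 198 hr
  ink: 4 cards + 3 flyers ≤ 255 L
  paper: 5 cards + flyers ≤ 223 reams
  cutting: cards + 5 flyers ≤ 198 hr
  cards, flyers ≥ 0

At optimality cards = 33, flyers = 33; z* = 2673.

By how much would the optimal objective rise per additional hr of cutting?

5

Binding: collating and cutting. Non-binding: ink (24 unused), paper (25 unused).
Slack constraints have shadow price 0 (complementary slackness).
Dual feasibility on the basic columns requires 2·y_collating + 1·y_cutting = 22, 4·y_collating + 5·y_cutting = 59.
→ y_collating = 8.5 and y_cutting = 5.
Shadow price of cutting = 5.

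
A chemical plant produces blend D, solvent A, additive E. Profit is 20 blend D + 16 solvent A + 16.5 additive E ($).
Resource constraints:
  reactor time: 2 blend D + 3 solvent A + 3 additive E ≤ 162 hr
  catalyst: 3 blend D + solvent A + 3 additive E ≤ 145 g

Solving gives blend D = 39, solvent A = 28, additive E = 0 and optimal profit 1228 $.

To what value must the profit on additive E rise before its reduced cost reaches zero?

24

Check each constraint at x*: reactor time 162/162 (tight); catalyst 145/145 (tight).
From A_Bᵀ y = c: 2·y_reactor time + 3·y_catalyst = 20; 3·y_reactor time + 1·y_catalyst = 16.
→ y_reactor time = 4 and y_catalyst = 4.
additive E enters the basis when its profit ≥ yᵀa₃ = 4·3 + 4·3 = 24.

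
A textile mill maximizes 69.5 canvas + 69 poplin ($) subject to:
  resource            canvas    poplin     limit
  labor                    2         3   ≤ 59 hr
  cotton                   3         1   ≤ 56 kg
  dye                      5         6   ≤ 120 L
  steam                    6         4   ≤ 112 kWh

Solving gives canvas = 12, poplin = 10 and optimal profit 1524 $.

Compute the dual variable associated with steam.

4.5

At the optimum: labor uses 54 of 59 (slack = 5); cotton uses 46 of 56 (slack = 10); dye uses 120 of 120 (binding); steam uses 112 of 112 (binding).
Slack constraints have shadow price 0 (complementary slackness).
From A_Bᵀ y = c: 5·y_dye + 6·y_steam = 69.5; 6·y_dye + 4·y_steam = 69.
This yields shadow prices y_dye = 8.5, y_steam = 4.5.
Shadow price of steam = 4.5.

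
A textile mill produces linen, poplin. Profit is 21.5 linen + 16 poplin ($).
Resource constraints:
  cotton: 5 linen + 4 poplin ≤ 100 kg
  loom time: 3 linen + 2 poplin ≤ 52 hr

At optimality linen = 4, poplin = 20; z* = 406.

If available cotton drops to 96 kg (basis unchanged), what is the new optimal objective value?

396

Check each constraint at x*: cotton 100/100 (tight); loom time 52/52 (tight).
The binding rows give the dual system: 5·y_cotton + 3·y_loom time = 21.5 and 4·y_cotton + 2·y_loom time = 16.
Solving: y_cotton = 2.5, y_loom time = 3.
Δz = y_cotton·Δb = 2.5 × (-4) = -10, so new z* = 406 − 10 = 396.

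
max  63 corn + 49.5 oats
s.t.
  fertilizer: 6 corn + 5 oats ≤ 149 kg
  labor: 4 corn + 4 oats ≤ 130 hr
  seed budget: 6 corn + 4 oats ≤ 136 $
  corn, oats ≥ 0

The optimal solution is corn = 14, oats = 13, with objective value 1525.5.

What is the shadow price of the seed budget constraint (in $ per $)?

3

Binding: fertilizer and seed budget. Non-binding: labor (22 unused).
Since labor is not tight, its dual is 0.
From A_Bᵀ y = c: 6·y_fertilizer + 6·y_seed budget = 63; 5·y_fertilizer + 4·y_seed budget = 49.5.
This yields shadow prices y_fertilizer = 7.5, y_seed budget = 3.
Shadow price of seed budget = 3.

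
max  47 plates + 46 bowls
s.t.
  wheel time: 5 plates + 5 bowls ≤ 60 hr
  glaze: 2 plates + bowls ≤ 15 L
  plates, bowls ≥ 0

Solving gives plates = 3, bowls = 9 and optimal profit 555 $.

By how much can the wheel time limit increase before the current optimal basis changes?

15

Binding constraints: wheel time, glaze. The basis is B = [[5,5],[2,1]] with det -5.
Per unit increase in wheel time, x* moves by d = (-0.2, 0.4).
The basis stays optimal until plates reaches 0; allowable increase = 15 hr.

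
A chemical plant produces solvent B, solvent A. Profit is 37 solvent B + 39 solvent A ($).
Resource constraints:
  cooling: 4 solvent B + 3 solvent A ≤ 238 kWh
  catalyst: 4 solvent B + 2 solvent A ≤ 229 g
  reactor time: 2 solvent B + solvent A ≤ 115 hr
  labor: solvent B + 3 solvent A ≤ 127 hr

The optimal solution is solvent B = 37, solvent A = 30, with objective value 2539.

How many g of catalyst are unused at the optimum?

21

catalyst used = 4·37 + 2·30 = 208; slack = 229 − 208 = 21.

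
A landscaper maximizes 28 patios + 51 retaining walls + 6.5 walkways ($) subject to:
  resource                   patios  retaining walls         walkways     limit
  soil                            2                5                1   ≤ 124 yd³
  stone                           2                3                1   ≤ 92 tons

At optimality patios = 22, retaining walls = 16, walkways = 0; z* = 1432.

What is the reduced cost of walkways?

-7.5

Both soil and stone are binding at x*.
The binding rows give the dual system: 2·y_soil + 2·y_stone = 28 and 5·y_soil + 3·y_stone = 51.
→ y_soil = 4.5 and y_stone = 9.5.
Reduced cost of walkways: c₃ − yᵀa₃ = 6.5 − (4.5·1 + 9.5·1) = 6.5 − 14 = -7.5.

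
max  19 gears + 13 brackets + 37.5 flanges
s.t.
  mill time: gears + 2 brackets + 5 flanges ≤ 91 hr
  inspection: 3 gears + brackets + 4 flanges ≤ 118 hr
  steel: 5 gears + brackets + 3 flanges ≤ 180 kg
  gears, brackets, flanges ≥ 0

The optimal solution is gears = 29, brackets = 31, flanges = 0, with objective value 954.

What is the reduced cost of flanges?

-2.5

Binding: mill time and inspection. Non-binding: steel (4 unused).
Since steel is not tight, its dual is 0.
Dual feasibility on the basic columns requires 1·y_mill time + 3·y_inspection = 19, 2·y_mill time + 1·y_inspection = 13.
This yields shadow prices y_mill time = 4, y_inspection = 5.
Reduced cost of flanges: c₃ − yᵀa₃ = 37.5 − (4·5 + 5·4) = 37.5 − 40 = -2.5.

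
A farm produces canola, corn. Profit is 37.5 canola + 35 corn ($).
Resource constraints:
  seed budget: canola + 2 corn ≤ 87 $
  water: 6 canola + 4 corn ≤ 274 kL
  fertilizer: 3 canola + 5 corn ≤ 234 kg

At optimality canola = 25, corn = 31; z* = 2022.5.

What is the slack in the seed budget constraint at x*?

0

seed budget used = 1·25 + 2·31 = 87; slack = 87 − 87 = 0.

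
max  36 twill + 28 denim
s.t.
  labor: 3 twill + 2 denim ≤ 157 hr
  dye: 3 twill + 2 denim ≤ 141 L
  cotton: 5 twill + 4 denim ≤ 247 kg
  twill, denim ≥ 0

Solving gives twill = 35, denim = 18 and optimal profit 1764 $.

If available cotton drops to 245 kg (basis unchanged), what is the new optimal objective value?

1752

Binding: dye and cotton. Non-binding: labor (16 unused).
Slack constraints have shadow price 0 (complementary slackness).
From A_Bᵀ y = c: 3·y_dye + 5·y_cotton = 36; 2·y_dye + 4·y_cotton = 28.
→ y_dye = 2 and y_cotton = 6.
Δz = y_cotton·Δb = 6 × (-2) = -12, so new z* = 1764 − 12 = 1752.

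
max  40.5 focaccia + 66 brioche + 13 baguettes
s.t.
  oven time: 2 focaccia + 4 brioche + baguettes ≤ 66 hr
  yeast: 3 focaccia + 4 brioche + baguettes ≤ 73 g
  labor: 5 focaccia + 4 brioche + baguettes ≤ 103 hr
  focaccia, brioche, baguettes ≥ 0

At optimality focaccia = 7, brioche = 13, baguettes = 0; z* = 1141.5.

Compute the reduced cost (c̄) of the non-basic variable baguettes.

-3.5

Check each constraint at x*: oven time 66/66 (tight); yeast 73/73 (tight); labor 87/103 (slack 16).
By complementary slackness, y = 0 for the non-binding constraint.
From A_Bᵀ y = c: 2·y_oven time + 3·y_yeast = 40.5; 4·y_oven time + 4·y_yeast = 66.
This yields shadow prices y_oven time = 9, y_yeast = 7.5.
Reduced cost of baguettes: c₃ − yᵀa₃ = 13 − (9·1 + 7.5·1) = 13 − 16.5 = -3.5.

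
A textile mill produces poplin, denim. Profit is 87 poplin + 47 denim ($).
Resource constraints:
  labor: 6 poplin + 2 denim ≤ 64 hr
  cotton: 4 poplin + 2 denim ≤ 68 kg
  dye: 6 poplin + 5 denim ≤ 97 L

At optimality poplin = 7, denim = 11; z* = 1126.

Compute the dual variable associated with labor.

8.5

At the optimum: labor uses 64 of 64 (binding); cotton uses 50 of 68 (slack = 18); dye uses 97 of 97 (binding).
By complementary slackness, y = 0 for the non-binding constraint.
Dual feasibility on the basic columns requires 6·y_labor + 6·y_dye = 87, 2·y_labor + 5·y_dye = 47.
→ y_labor = 8.5 and y_dye = 6.
Shadow price of labor = 8.5.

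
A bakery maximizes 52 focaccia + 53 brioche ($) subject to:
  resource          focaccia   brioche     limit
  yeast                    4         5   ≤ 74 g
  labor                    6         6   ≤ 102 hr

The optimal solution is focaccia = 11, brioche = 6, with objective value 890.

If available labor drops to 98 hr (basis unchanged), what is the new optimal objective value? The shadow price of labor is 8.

Δb = -4, so new z* = 890 + (8)·(-4) = 890 − 32 = 858.

858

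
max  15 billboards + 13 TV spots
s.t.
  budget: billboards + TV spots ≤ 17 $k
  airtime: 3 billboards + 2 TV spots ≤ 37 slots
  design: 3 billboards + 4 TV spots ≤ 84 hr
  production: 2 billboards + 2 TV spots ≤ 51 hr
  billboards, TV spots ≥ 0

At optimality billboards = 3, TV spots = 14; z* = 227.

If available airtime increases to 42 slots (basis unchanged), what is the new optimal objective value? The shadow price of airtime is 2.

Δb = 5, so new z* = 227 + (2)·(5) = 227 + 10 = 237.

237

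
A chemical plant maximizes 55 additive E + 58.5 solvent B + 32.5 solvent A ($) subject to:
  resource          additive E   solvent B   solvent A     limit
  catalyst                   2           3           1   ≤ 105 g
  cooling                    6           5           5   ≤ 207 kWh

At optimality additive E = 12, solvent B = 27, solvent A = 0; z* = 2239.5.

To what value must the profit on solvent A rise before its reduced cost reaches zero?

Both catalyst and cooling are binding at x*.
The binding rows give the dual system: 2·y_catalyst + 6·y_cooling = 55 and 3·y_catalyst + 5·y_cooling = 58.5.
→ y_catalyst = 9.5 and y_cooling = 6.
solvent A enters the basis when its profit ≥ yᵀa₃ = 9.5·1 + 6·5 = 39.5.

39.5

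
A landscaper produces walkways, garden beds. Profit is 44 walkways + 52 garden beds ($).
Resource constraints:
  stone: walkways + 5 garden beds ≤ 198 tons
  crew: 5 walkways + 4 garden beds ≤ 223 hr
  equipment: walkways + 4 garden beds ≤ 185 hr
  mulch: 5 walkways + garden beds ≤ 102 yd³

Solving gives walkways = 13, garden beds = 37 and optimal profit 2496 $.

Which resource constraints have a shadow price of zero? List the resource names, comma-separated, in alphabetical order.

stone: 198/198 (binding)
crew: 213/223 (slack 10)
equipment: 161/185 (slack 24)
mulch: 102/102 (binding)
By complementary slackness, a constraint with positive slack has shadow price 0 → crew, equipment.

crew, equipment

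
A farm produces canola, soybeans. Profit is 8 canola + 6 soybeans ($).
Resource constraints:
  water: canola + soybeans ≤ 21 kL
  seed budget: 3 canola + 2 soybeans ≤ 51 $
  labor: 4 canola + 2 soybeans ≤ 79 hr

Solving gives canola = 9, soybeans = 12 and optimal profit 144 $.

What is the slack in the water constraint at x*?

water used = 1·9 + 1·12 = 21; slack = 21 − 21 = 0.

0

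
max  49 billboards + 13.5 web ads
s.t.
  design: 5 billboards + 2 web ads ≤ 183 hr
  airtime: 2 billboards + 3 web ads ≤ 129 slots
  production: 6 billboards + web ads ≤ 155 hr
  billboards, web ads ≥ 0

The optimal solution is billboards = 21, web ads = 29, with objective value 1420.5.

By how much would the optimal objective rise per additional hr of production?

At the optimum: design uses 163 of 183 (slack = 20); airtime uses 129 of 129 (binding); production uses 155 of 155 (binding).
Since design is not tight, its dual is 0.
Dual feasibility on the basic columns requires 2·y_airtime + 6·y_production = 49, 3·y_airtime + 1·y_production = 13.5.
Solving: y_airtime = 2, y_production = 7.5.
Shadow price of production = 7.5.

7.5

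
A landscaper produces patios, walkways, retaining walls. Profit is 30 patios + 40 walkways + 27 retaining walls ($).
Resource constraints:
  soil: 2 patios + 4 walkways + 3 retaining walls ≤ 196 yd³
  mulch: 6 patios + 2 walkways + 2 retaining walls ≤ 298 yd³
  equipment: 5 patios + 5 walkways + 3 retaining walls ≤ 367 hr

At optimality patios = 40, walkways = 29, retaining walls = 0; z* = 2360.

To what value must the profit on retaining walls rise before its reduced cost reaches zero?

31

Check each constraint at x*: soil 196/196 (tight); mulch 298/298 (tight); equipment 345/367 (slack 22).
Since equipment is not tight, its dual is 0.
The binding rows give the dual system: 2·y_soil + 6·y_mulch = 30 and 4·y_soil + 2·y_mulch = 40.
→ y_soil = 9 and y_mulch = 2.
retaining walls enters the basis when its profit ≥ yᵀa₃ = 9·3 + 2·2 = 31.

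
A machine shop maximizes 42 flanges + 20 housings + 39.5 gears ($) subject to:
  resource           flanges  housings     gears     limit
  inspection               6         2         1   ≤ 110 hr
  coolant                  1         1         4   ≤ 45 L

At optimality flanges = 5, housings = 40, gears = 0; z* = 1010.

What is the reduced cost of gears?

Both inspection and coolant are binding at x*.
From A_Bᵀ y = c: 6·y_inspection + 1·y_coolant = 42; 2·y_inspection + 1·y_coolant = 20.
This yields shadow prices y_inspection = 5.5, y_coolant = 9.
Reduced cost of gears: c₃ − yᵀa₃ = 39.5 − (5.5·1 + 9·4) = 39.5 − 41.5 = -2.

-2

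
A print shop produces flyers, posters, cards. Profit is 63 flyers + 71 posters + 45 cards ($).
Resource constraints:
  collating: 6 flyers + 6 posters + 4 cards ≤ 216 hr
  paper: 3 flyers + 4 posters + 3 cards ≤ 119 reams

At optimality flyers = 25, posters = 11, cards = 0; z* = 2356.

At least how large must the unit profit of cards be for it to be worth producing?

50

At the optimum: collating uses 216 of 216 (binding); paper uses 119 of 119 (binding).
The binding rows give the dual system: 6·y_collating + 3·y_paper = 63 and 6·y_collating + 4·y_paper = 71.
Solving: y_collating = 6.5, y_paper = 8.
cards enters the basis when its profit ≥ yᵀa₃ = 6.5·4 + 8·3 = 50.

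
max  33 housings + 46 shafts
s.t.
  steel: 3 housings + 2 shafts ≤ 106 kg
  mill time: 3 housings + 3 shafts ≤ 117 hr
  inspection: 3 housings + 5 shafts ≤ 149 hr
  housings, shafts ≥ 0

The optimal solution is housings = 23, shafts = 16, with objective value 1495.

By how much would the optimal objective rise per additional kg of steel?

At the optimum: steel uses 101 of 106 (slack = 5); mill time uses 117 of 117 (binding); inspection uses 149 of 149 (binding).
Since steel is not tight, its dual is 0.
The binding rows give the dual system: 3·y_mill time + 3·y_inspection = 33 and 3·y_mill time + 5·y_inspection = 46.
This yields shadow prices y_mill time = 4.5, y_inspection = 6.5.
Shadow price of steel = 0.

0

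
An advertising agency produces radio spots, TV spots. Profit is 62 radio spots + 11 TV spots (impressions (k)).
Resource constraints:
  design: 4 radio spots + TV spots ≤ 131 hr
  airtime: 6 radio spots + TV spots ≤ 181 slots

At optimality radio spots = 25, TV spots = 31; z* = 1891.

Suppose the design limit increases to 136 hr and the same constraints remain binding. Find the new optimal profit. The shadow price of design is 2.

1901

Δb = 5, so new z* = 1891 + (2)·(5) = 1891 + 10 = 1901.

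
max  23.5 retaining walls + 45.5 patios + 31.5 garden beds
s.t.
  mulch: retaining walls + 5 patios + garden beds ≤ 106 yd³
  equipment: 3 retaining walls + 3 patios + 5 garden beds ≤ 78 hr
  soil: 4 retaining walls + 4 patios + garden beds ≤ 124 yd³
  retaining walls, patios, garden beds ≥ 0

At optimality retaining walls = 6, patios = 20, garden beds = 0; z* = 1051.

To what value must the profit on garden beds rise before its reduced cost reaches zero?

35.5

At the optimum: mulch uses 106 of 106 (binding); equipment uses 78 of 78 (binding); soil uses 104 of 124 (slack = 20).
By complementary slackness, y = 0 for the non-binding constraint.
From A_Bᵀ y = c: 1·y_mulch + 3·y_equipment = 23.5; 5·y_mulch + 3·y_equipment = 45.5.
This yields shadow prices y_mulch = 5.5, y_equipment = 6.
garden beds enters the basis when its profit ≥ yᵀa₃ = 5.5·1 + 6·5 = 35.5.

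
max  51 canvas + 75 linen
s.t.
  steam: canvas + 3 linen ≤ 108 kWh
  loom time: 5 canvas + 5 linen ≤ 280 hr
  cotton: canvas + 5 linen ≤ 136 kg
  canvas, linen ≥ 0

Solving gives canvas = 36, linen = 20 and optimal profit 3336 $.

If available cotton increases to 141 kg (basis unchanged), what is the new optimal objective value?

At the optimum: steam uses 96 of 108 (slack = 12); loom time uses 280 of 280 (binding); cotton uses 136 of 136 (binding).
Since steam is not tight, its dual is 0.
From A_Bᵀ y = c: 5·y_loom time + 1·y_cotton = 51; 5·y_loom time + 5·y_cotton = 75.
This yields shadow prices y_loom time = 9, y_cotton = 6.
Δz = y_cotton·Δb = 6 × (5) = 30, so new z* = 3336 + 30 = 3366.

3366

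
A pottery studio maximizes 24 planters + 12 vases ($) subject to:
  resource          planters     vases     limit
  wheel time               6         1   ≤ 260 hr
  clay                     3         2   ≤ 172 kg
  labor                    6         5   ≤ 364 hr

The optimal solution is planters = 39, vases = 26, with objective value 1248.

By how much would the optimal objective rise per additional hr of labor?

At the optimum: wheel time uses 260 of 260 (binding); clay uses 169 of 172 (slack = 3); labor uses 364 of 364 (binding).
Since clay is not tight, its dual is 0.
The binding rows give the dual system: 6·y_wheel time + 6·y_labor = 24 and 1·y_wheel time + 5·y_labor = 12.
→ y_wheel time = 2 and y_labor = 2.
Shadow price of labor = 2.

2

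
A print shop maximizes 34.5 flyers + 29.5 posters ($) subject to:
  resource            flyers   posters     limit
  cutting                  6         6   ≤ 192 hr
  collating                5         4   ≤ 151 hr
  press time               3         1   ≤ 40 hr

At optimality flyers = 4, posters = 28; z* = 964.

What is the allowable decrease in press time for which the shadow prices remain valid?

Binding constraints: cutting, press time. The basis is B = [[6,6],[3,1]] with det -12.
Per unit decrease in press time, x* moves by d = (-0.5, 0.5).
The basis stays optimal until flyers reaches 0; allowable decrease = 8 hr.

8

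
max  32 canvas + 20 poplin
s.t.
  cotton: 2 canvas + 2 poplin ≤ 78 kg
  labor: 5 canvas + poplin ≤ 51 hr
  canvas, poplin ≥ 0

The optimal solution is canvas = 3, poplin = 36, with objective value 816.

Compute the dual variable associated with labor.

At the optimum: cotton uses 78 of 78 (binding); labor uses 51 of 51 (binding).
The binding rows give the dual system: 2·y_cotton + 5·y_labor = 32 and 2·y_cotton + 1·y_labor = 20.
This yields shadow prices y_cotton = 8.5, y_labor = 3.
Shadow price of labor = 3.

3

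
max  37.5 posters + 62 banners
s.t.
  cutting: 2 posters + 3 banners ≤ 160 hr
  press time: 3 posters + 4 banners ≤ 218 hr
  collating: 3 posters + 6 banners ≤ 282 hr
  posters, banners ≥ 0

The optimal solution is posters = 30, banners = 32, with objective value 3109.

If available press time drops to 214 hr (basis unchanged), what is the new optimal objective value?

Check each constraint at x*: cutting 156/160 (slack 4); press time 218/218 (tight); collating 282/282 (tight).
By complementary slackness, y = 0 for the non-binding constraint.
The binding rows give the dual system: 3·y_press time + 3·y_collating = 37.5 and 4·y_press time + 6·y_collating = 62.
This yields shadow prices y_press time = 6.5, y_collating = 6.
Δz = y_press time·Δb = 6.5 × (-4) = -26, so new z* = 3109 − 26 = 3083.

3083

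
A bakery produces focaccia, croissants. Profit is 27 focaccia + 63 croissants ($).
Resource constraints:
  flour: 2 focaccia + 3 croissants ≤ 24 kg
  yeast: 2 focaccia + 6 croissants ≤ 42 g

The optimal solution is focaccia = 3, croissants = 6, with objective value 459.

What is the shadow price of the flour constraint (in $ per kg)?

At the optimum: flour uses 24 of 24 (binding); yeast uses 42 of 42 (binding).
Dual feasibility on the basic columns requires 2·y_flour + 2·y_yeast = 27, 3·y_flour + 6·y_yeast = 63.
This yields shadow prices y_flour = 6, y_yeast = 7.5.
Shadow price of flour = 6.

6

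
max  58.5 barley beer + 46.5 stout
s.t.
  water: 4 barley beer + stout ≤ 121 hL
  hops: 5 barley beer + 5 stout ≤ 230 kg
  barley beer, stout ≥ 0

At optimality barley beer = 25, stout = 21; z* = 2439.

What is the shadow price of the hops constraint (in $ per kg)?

8.5

Check each constraint at x*: water 121/121 (tight); hops 230/230 (tight).
Dual feasibility on the basic columns requires 4·y_water + 5·y_hops = 58.5, 1·y_water + 5·y_hops = 46.5.
→ y_water = 4 and y_hops = 8.5.
Shadow price of hops = 8.5.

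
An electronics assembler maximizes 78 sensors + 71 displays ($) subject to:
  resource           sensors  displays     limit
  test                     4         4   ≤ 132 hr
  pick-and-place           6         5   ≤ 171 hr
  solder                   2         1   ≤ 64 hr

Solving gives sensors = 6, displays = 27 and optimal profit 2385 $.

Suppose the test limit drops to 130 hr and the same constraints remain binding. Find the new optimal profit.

2367

At the optimum: test uses 132 of 132 (binding); pick-and-place uses 171 of 171 (binding); solder uses 39 of 64 (slack = 25).
By complementary slackness, y = 0 for the non-binding constraint.
From A_Bᵀ y = c: 4·y_test + 6·y_pick-and-place = 78; 4·y_test + 5·y_pick-and-place = 71.
This yields shadow prices y_test = 9, y_pick-and-place = 7.
Δz = y_test·Δb = 9 × (-2) = -18, so new z* = 2385 − 18 = 2367.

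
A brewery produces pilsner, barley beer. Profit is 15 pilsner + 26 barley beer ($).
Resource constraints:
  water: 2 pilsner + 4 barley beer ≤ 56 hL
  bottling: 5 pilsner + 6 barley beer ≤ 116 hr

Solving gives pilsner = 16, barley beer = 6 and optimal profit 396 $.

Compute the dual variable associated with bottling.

At the optimum: water uses 56 of 56 (binding); bottling uses 116 of 116 (binding).
From A_Bᵀ y = c: 2·y_water + 5·y_bottling = 15; 4·y_water + 6·y_bottling = 26.
This yields shadow prices y_water = 5, y_bottling = 1.
Shadow price of bottling = 1.

1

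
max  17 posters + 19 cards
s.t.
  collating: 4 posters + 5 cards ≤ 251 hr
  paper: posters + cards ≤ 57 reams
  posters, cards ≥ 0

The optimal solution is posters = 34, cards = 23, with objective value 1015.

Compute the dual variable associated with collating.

2

Both collating and paper are binding at x*.
From A_Bᵀ y = c: 4·y_collating + 1·y_paper = 17; 5·y_collating + 1·y_paper = 19.
→ y_collating = 2 and y_paper = 9.
Shadow price of collating = 2.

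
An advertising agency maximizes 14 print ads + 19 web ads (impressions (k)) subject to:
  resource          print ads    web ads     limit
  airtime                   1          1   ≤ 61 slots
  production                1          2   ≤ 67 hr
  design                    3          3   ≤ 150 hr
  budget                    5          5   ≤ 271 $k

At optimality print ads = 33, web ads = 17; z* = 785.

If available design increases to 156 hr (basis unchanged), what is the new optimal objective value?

803

Binding: production and design. Non-binding: airtime (11 unused), budget (21 unused).
Since airtime, budget are not tight, their duals are 0.
The binding rows give the dual system: 1·y_production + 3·y_design = 14 and 2·y_production + 3·y_design = 19.
Solving: y_production = 5, y_design = 3.
Δz = y_design·Δb = 3 × (6) = 18, so new z* = 785 + 18 = 803.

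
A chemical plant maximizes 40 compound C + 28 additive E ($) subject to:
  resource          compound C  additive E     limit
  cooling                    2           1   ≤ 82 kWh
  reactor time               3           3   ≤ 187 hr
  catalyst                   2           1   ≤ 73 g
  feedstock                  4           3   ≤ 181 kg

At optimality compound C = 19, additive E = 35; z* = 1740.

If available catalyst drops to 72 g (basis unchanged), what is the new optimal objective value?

1736

Binding: catalyst and feedstock. Non-binding: cooling (9 unused), reactor time (25 unused).
Since cooling, reactor time are not tight, their duals are 0.
The binding rows give the dual system: 2·y_catalyst + 4·y_feedstock = 40 and 1·y_catalyst + 3·y_feedstock = 28.
Solving: y_catalyst = 4, y_feedstock = 8.
Δz = y_catalyst·Δb = 4 × (-1) = -4, so new z* = 1740 − 4 = 1736.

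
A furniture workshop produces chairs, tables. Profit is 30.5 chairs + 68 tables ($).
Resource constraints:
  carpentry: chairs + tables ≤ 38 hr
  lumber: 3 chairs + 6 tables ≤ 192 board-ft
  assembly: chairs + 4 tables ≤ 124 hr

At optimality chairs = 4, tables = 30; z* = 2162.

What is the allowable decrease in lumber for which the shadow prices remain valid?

6

Binding constraints: lumber, assembly. The basis is B = [[3,6],[1,4]] with det 6.
Per unit decrease in lumber, x* moves by d = (-0.6667, 0.1667).
The basis stays optimal until chairs reaches 0; allowable decrease = 6 board-ft.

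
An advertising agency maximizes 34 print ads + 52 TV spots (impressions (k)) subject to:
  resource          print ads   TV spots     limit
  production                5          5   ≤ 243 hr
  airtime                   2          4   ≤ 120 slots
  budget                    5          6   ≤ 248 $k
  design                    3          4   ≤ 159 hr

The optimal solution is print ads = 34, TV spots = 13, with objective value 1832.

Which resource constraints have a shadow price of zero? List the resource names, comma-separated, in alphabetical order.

design, production

production: 235/243 (slack 8)
airtime: 120/120 (binding)
budget: 248/248 (binding)
design: 154/159 (slack 5)
By complementary slackness, a constraint with positive slack has shadow price 0 → design, production.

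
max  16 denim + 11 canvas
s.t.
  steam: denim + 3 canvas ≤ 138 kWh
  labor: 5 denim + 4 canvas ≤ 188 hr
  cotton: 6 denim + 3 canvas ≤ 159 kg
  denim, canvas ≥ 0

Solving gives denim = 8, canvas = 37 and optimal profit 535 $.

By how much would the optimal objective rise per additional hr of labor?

2

At the optimum: steam uses 119 of 138 (slack = 19); labor uses 188 of 188 (binding); cotton uses 159 of 159 (binding).
Since steam is not tight, its dual is 0.
Dual feasibility on the basic columns requires 5·y_labor + 6·y_cotton = 16, 4·y_labor + 3·y_cotton = 11.
→ y_labor = 2 and y_cotton = 1.
Shadow price of labor = 2.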